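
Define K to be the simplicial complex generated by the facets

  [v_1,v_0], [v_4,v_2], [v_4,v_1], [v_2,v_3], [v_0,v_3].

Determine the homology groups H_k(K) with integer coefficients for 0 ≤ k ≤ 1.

Fix the vertex order v_0 < v_1 < v_2 < v_3 < v_4 and write every simplex with vertices in increasing order. Then dim K = 1 and the simplices of K are:

  0-simplices (5): [v_0], [v_1], [v_2], [v_3], [v_4]
  1-simplices (5): [v_0,v_1], [v_0,v_3], [v_1,v_4], [v_2,v_3], [v_2,v_4]

so the chain groups are C_0 ≅ Z^5, C_1 ≅ Z^5.

The boundary map ∂_1: C_1 → C_0 is given by ∂[p,q] = [q] − [p]. For instance
  ∂[v_0,v_1] = [v_1] − [v_0].
The resulting 5×5 matrix has rank 4, and its Smith normal form has invariant factors (1,1,1,1).

From H_k ≅ ker(∂_k) / im(∂_{k+1}) we obtain:

  H_0: rank C_0 − rank ∂_1 = 5 − 4 = 1, and the invariant factors of ∂_1 are all 1, so H_0 ≅ Z.
  H_1: rank ker ∂_1 − rank ∂_2 = (5 − 4) − 0 = 1, and there is no ∂_2, so H_1 ≅ Z.

(K is a triangulation of the circle S^1.)

H_0 ≅ Z,  H_1 ≅ Z.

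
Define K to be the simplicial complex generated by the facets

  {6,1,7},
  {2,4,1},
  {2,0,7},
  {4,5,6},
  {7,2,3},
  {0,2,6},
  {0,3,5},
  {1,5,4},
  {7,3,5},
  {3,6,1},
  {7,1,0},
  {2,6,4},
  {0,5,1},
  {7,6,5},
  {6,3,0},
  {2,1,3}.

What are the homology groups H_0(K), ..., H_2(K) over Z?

Fix the vertex order 0 < 1 < 2 < 3 < 4 < 5 < 6 < 7 and write every simplex with vertices in increasing order. Then dim K = 2 and the simplices of K are:

  0-simplices (8): [0], [1], [2], [3], [4], [5], [6], [7]
  1-simplices (24): (24 of them)
  2-simplices (16): [0,1,5], [0,1,7], [0,2,6], [0,2,7], [0,3,5], [0,3,6], [1,2,3], [1,2,4], [1,3,6], [1,4,5], [1,6,7], [2,3,7], [2,4,6], [3,5,7], [4,5,6], [5,6,7]

Hence C_0 ≅ Z^8, C_1 ≅ Z^24, C_2 ≅ Z^16.

∂_1: C_1 → C_0 is given by ∂[p,q] = [q] − [p]. For instance
  ∂[0,2] = [2] − [0].
The 8×24 boundary matrix has rank 7 and Smith normal form diag(1,1,1,1,1,1,1).

Boundary ∂_2: C_2 → C_1 sends each 2-simplex [p,q,r] to [q,r] − [p,r] + [p,q]. For instance
  ∂[1,3,6] = [3,6] − [1,6] + [1,3],
  ∂[0,3,6] = [3,6] − [0,6] + [0,3].
This gives a 24×16 integer matrix of rank 15; reducing to Smith normal form yields diagonal entries (1,1,1,1,1,1,1,1,1,1,1,1,1,1,1).

Now H_k = ker ∂_k / im ∂_{k+1}, so:

  H_0: rank C_0 − rank ∂_1 = 8 − 7 = 1, and the invariant factors of ∂_1 are all 1, so H_0 = Z.
  H_1: rank ker ∂_1 − rank ∂_2 = (24 − 7) − 15 = 2, and the invariant factors of ∂_2 are all 1, so H_1 = Z^2.
  H_2: rank ker ∂_2 − rank ∂_3 = (16 − 15) − 0 = 1, and there is no ∂_3, so H_2 = Z.

As a check, the Euler characteristic is 8 − 24 + 16 = 0, which agrees with 1 − 2 + 1 = 0.

H_0 = Z,  H_1 = Z^2,  H_2 = Z.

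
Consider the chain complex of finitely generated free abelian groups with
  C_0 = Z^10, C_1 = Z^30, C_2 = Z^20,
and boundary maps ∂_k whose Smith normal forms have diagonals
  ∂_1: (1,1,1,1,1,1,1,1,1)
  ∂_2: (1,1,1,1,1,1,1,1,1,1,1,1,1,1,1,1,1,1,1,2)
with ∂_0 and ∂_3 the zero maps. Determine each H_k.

H_0 ≅ Z,  H_1 ≅ Z × Z/2,  H_2 = 0.

H_0: b_0 = 10 − 0 − 9 = 1; torsion from ∂_1 factors > 1: none. So H_0 ≅ Z.
H_1: b_1 = 30 − 9 − 20 = 1; torsion from ∂_2 factors > 1: [2]. So H_1 ≅ Z × Z/2.
H_2: b_2 = 20 − 20 − 0 = 0; torsion from ∂_3 factors > 1: none. So H_2 ≅ 0.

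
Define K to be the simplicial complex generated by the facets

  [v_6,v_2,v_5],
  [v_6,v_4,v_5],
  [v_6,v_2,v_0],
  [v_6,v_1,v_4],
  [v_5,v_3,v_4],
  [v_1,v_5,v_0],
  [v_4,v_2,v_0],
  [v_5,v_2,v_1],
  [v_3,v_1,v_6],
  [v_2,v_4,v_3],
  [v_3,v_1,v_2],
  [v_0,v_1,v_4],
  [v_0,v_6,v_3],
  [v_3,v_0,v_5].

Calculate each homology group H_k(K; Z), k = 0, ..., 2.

Take the total order v_0 < v_1 < v_2 < v_3 < v_4 < v_5 < v_6 on the vertex set. Then K (dimension 2) consists of the simplices:

  0-simplices (7): [v_0], [v_1], [v_2], [v_3], [v_4], [v_5], [v_6]
  1-simplices (21): (21 of them)
  2-simplices (14): (14 of them)

so the chain groups are C_0 ≅ Z^7, C_1 ≅ Z^21, C_2 ≅ Z^14.

Boundary ∂_1: C_1 → C_0 maps an edge to its endpoints' difference, ∂[p,q] = q − p. For instance
  ∂[v_1,v_6] = [v_6] − [v_1].
As a 7×21 matrix over Z this has rank 6, with invariant factors (1,1,1,1,1,1).

Boundary ∂_2: C_2 → C_1 acts by ∂[p,q,r] = [q,r] − [p,r] + [p,q]. For instance
  ∂[v_1,v_2,v_5] = [v_2,v_5] − [v_1,v_5] + [v_1,v_2],
  ∂[v_1,v_3,v_6] = [v_3,v_6] − [v_1,v_6] + [v_1,v_3].
The 21×14 boundary matrix has rank 13 and Smith normal form diag(1,1,1,1,1,1,1,1,1,1,1,1,1).

Computing H_k = (kernel of ∂_k) / (image of ∂_{k+1}):

  H_0: rank C_0 − rank ∂_1 = 7 − 6 = 1, and the invariant factors of ∂_1 are all 1, so H_0 = Z.
  H_1: rank ker ∂_1 − rank ∂_2 = (21 − 6) − 13 = 2, and the invariant factors of ∂_2 are all 1, so H_1 = Z^2.
  H_2: rank ker ∂_2 − rank ∂_3 = (14 − 13) − 0 = 1, and there is no ∂_3, so H_2 = Z.

As a check, the Euler characteristic is 7 − 21 + 14 = 0, which agrees with 1 − 2 + 1 = 0.

H_0 ≅ Z,  H_1 ≅ Z^2,  H_2 ≅ Z.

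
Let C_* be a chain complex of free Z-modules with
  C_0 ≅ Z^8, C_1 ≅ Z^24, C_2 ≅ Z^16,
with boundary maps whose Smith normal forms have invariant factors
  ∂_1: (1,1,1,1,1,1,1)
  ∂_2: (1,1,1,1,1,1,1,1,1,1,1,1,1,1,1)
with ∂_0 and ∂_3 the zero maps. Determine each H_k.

H_0 = Z,  H_1 = Z^2,  H_2 = Z.

H_0: b_0 = 8 − 0 − 7 = 1; torsion from ∂_1 factors > 1: none. So H_0 = Z.
H_1: b_1 = 24 − 7 − 15 = 2; torsion from ∂_2 factors > 1: none. So H_1 = Z^2.
H_2: b_2 = 16 − 15 − 0 = 1; torsion from ∂_3 factors > 1: none. So H_2 = Z.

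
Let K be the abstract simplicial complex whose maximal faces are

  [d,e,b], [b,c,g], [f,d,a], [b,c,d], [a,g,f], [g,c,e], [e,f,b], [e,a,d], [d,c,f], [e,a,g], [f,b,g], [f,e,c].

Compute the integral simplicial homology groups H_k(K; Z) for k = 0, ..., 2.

K has 7 vertices, 18 edges, 12 triangles.
rank ∂_0 = 0, rank ∂_1 = 6 ⇒ b_0 = 7 − 0 − 6 = 1; all invariant factors of ∂_1 are 1 so no torsion. So H_0 ≅ Z.
rank ∂_1 = 6, rank ∂_2 = 12 ⇒ b_1 = 18 − 6 − 12 = 0; ∂_2 has invariant factor(s) [2] giving torsion. So H_1 ≅ Z/2Z.
rank ∂_2 = 12, rank ∂_3 = 0 ⇒ b_2 = 12 − 12 − 0 = 0. So H_2 ≅ 0.

H_0 = Z,  H_1 = Z/2Z,  H_2 = 0.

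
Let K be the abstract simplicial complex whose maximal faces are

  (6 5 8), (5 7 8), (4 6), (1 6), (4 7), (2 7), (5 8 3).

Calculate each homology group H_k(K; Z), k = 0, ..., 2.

H_0 ≅ Z,  H_1 ≅ Z,  H_2 = 0.

Fix the vertex order 1 < 2 < 3 < 4 < 5 < 6 < 7 < 8 and write every simplex with vertices in increasing order. Then dim K = 2 and the simplices of K are:

  0-simplices (8): [1], [2], [3], [4], [5], [6], [7], [8]
  1-simplices (11): [1,6], [2,7], [3,5], [3,8], [4,6], [4,7], [5,6], [5,7], [5,8], [6,8], [7,8]
  2-simplices (3): [3,5,8], [5,6,8], [5,7,8]

giving chain groups C_0 ≅ Z^8, C_1 ≅ Z^11, C_2 ≅ Z^3.

Boundary ∂_1: C_1 → C_0 is given by ∂[p,q] = [q] − [p].
As a 8×11 matrix over Z this has rank 7, with invariant factors (1,1,1,1,1,1,1).

The boundary map ∂_2: C_2 → C_1 sends each 2-simplex [p,q,r] to [q,r] − [p,r] + [p,q]. For instance
  ∂[5,7,8] = [7,8] − [5,8] + [5,7],
  ∂[5,6,8] = [6,8] − [5,8] + [5,6].
The 11×3 boundary matrix has rank 3 and Smith normal form diag(1,1,1).

From H_k ≅ ker(∂_k) / im(∂_{k+1}) we obtain:

  H_0: rank C_0 − rank ∂_1 = 8 − 7 = 1, and the invariant factors of ∂_1 are all 1, so H_0 = Z.
  H_1: rank ker ∂_1 − rank ∂_2 = (11 − 7) − 3 = 1, and the invariant factors of ∂_2 are all 1, so H_1 = Z.
  H_2: rank ker ∂_2 − rank ∂_3 = (3 − 3) − 0 = 0, and there is no ∂_3, so H_2 = 0.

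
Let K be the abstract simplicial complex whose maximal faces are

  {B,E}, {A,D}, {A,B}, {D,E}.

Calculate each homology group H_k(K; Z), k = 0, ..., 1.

H_0 ≅ Z,  H_1 ≅ Z.

We work with the vertex ordering A < B < D < E. The simplices of K, each written with vertices in increasing order, are:

  0-simplices (4): A, B, D, E
  1-simplices (4): AB, AD, BE, DE

giving chain groups C_0 ≅ Z^4, C_1 ≅ Z^4.

∂_1: C_1 → C_0 sends each edge [p,q] (with p < q) to q − p.
This gives a 4×4 integer matrix of rank 3; reducing to Smith normal form yields diagonal entries (1,1,1).

Reading off H_k = ker ∂_k / im ∂_{k+1}:

  H_0: rank C_0 − rank ∂_1 = 4 − 3 = 1, and the invariant factors of ∂_1 are all 1, so H_0 ≅ Z.
  H_1: rank ker ∂_1 − rank ∂_2 = (4 − 3) − 0 = 1, and there is no ∂_2, so H_1 ≅ Z.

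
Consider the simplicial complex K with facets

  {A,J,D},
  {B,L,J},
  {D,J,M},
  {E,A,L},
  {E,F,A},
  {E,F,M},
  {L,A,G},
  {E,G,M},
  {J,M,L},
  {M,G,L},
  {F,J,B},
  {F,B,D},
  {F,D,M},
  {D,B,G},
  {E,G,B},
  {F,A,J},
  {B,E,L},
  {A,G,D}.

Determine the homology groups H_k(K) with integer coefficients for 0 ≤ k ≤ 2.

H_0 ≅ Z,  H_1 ≅ Z ⊕ Z/2Z,  H_2 = 0.

Take the total order A < B < D < E < F < G < J < L < M on the vertex set. Then K (dimension 2) consists of the simplices:

  0-simplices (9): A, B, D, E, F, G, J, L, M
  1-simplices (27): AD, AE, AF, AG, AJ, AL, BD, BE, BF, BG, BJ, BL, DF, DG, DJ, DM, EF, EG, EL, EM, FJ, FM, GL, GM, JL, JM, LM
  2-simplices (18): ADG, ADJ, AEF, AEL, AFJ, AGL, BDF, BDG, BEG, BEL, BFJ, BJL, DFM, DJM, EFM, EGM, GLM, JLM

so the chain groups are C_0 ≅ Z^9, C_1 ≅ Z^27, C_2 ≅ Z^18.

Boundary ∂_1: C_1 → C_0 sends each edge [p,q] (with p < q) to q − p. For instance
  ∂DJ = J − D.
The 9×27 boundary matrix has rank 8 and Smith normal form diag(1,1,1,1,1,1,1,1).

The boundary map ∂_2: C_2 → C_1 maps a triangle to the signed sum of its edges. For instance
  ∂JLM = LM − JM + JL,
  ∂BFJ = FJ − BJ + BF.
This gives a 27×18 integer matrix of rank 18; reducing to Smith normal form yields diagonal entries (1,1,1,1,1,1,1,1,1,1,1,1,1,1,1,1,1,2).

Reading off H_k = ker ∂_k / im ∂_{k+1}:

  H_0: rank C_0 − rank ∂_1 = 9 − 8 = 1, and the invariant factors of ∂_1 are all 1, so H_0 ≅ Z.
  H_1: rank ker ∂_1 − rank ∂_2 = (27 − 8) − 18 = 1, and ∂_2 has invariant factor 2 > 1, so H_1 ≅ Z ⊕ Z/2Z.
  H_2: rank ker ∂_2 − rank ∂_3 = (18 − 18) − 0 = 0, and there is no ∂_3, so H_2 ≅ 0.

As a check, the Euler characteristic is 9 − 27 + 18 = 0, which agrees with 1 − 1 + 0 = 0.
(K is a triangulation of the Klein bottle.)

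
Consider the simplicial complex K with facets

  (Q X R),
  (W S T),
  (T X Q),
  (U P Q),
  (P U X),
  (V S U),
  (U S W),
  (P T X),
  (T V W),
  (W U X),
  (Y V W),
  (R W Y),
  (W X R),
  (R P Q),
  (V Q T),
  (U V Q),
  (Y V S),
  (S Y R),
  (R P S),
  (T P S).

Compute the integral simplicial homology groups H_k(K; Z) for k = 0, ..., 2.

Take the total order P < Q < R < S < T < U < V < W < X < Y on the vertex set. Then K (dimension 2) consists of the simplices:

  0-simplices (10): P, Q, R, S, T, U, V, W, X, Y
  1-simplices (30): PQ, PR, PS, PT, PU, PX, QR, QT, QU, QV, QX, RS, RW, RX, RY, ST, SU, SV, SW, SY, TV, TW, TX, UV, UW, UX, VW, VY, WX, WY
  2-simplices (20): PQR, PQU, PRS, PST, PTX, PUX, QRX, QTV, QTX, QUV, RSY, RWX, RWY, STW, SUV, SUW, SVY, TVW, UWX, VWY

giving chain groups C_0 ≅ Z^10, C_1 ≅ Z^30, C_2 ≅ Z^20.

∂_1: C_1 → C_0 maps an edge to its endpoints' difference, ∂[p,q] = q − p. For instance
  ∂SU = U − S.
The 10×30 boundary matrix has rank 9 and Smith normal form diag(1,1,1,1,1,1,1,1,1).

∂_2: C_2 → C_1 sends each 2-simplex [p,q,r] to [q,r] − [p,r] + [p,q]. For instance
  ∂UWX = WX − UX + UW,
  ∂STW = TW − SW + ST.
This gives a 30×20 integer matrix of rank 20; reducing to Smith normal form yields diagonal entries (1,1,1,1,1,1,1,1,1,1,1,1,1,1,1,1,1,1,1,2).

Computing H_k = (kernel of ∂_k) / (image of ∂_{k+1}):

  H_0: rank C_0 − rank ∂_1 = 10 − 9 = 1, and the invariant factors of ∂_1 are all 1, so H_0 ≅ Z.
  H_1: rank ker ∂_1 − rank ∂_2 = (30 − 9) − 20 = 1, and ∂_2 has invariant factor 2 > 1, so H_1 ≅ Z ⊕ Z/2.
  H_2: rank ker ∂_2 − rank ∂_3 = (20 − 20) − 0 = 0, and there is no ∂_3, so H_2 ≅ 0.

As a check, the Euler characteristic is 10 − 30 + 20 = 0, which agrees with 1 − 1 + 0 = 0.

H_0 = Z,  H_1 = Z ⊕ Z/2,  H_2 = 0.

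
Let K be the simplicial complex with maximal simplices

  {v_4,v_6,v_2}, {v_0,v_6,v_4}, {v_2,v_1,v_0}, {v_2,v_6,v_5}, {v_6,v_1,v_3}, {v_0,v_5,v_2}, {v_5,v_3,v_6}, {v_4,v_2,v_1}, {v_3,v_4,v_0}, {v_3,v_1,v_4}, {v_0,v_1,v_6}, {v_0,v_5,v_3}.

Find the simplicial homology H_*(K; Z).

Order the vertices as v_0 < v_1 < v_2 < v_3 < v_4 < v_5 < v_6. Listing each simplex with vertices in this order, K has dimension 2 with simplices:

  0-simplices (7): [v_0], [v_1], [v_2], [v_3], [v_4], [v_5], [v_6]
  1-simplices (18): (18 of them)
  2-simplices (12): (12 of them)

so the chain groups are C_0 ≅ Z^7, C_1 ≅ Z^18, C_2 ≅ Z^12.

The boundary map ∂_1: C_1 → C_0 sends each edge [p,q] (with p < q) to q − p. For instance
  ∂[v_3,v_5] = [v_5] − [v_3].
This gives a 7×18 integer matrix of rank 6; reducing to Smith normal form yields diagonal entries (1,1,1,1,1,1).

The boundary map ∂_2: C_2 → C_1 sends each 2-simplex [p,q,r] to [q,r] − [p,r] + [p,q]. For instance
  ∂[v_2,v_5,v_6] = [v_5,v_6] − [v_2,v_6] + [v_2,v_5],
  ∂[v_0,v_2,v_5] = [v_2,v_5] − [v_0,v_5] + [v_0,v_2].
This gives a 18×12 integer matrix of rank 12; reducing to Smith normal form yields diagonal entries (1,1,1,1,1,1,1,1,1,1,1,2).

Computing H_k = (kernel of ∂_k) / (image of ∂_{k+1}):

  H_0: rank C_0 − rank ∂_1 = 7 − 6 = 1, and the invariant factors of ∂_1 are all 1, so H_0 ≅ Z.
  H_1: rank ker ∂_1 − rank ∂_2 = (18 − 6) − 12 = 0, and ∂_2 has invariant factor 2 > 1, so H_1 ≅ Z/2Z.
  H_2: rank ker ∂_2 − rank ∂_3 = (12 − 12) − 0 = 0, and there is no ∂_3, so H_2 ≅ 0.

As a check, the Euler characteristic is 7 − 18 + 12 = 1, which agrees with 1 − 0 + 0 = 1.
(K is a triangulation of the real projective plane RP^2.)

H_0 ≅ Z,  H_1 ≅ Z/2Z,  H_2 = 0.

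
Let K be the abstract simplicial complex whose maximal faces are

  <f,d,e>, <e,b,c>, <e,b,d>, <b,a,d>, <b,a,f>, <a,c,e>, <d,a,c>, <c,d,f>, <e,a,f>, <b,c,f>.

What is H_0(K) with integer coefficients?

We work with the vertex ordering a < b < c < d < e < f. The simplices of K, each written with vertices in increasing order, are:

  0-simplices (6): a, b, c, d, e, f
  1-simplices (15): ab, ac, ad, ae, af, bc, bd, be, bf, cd, ce, cf, de, df, ef
  2-simplices (10): abd, abf, acd, ace, aef, bce, bcf, bde, cdf, def

Hence C_0 ≅ Z^6, C_1 ≅ Z^15, C_2 ≅ Z^10.

∂_1: C_1 → C_0 is given by ∂[p,q] = [q] − [p].
The 6×15 boundary matrix has rank 5 and Smith normal form diag(1,1,1,1,1).

The boundary map ∂_2: C_2 → C_1 acts by ∂[p,q,r] = [q,r] − [p,r] + [p,q]. For instance
  ∂abf = bf − af + ab,
  ∂bcf = cf − bf + bc.
The 15×10 boundary matrix has rank 10 and Smith normal form diag(1,1,1,1,1,1,1,1,1,2).

Computing H_k = (kernel of ∂_k) / (image of ∂_{k+1}):

  H_0: rank C_0 − rank ∂_1 = 6 − 5 = 1, and the invariant factors of ∂_1 are all 1, so H_0 = Z.

H_0 ≅ Z.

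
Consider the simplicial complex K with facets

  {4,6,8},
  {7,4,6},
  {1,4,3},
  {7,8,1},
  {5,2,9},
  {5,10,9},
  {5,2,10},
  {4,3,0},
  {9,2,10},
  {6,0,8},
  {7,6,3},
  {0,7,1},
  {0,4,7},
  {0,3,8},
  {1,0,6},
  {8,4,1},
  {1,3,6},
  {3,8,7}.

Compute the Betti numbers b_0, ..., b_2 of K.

We work with the vertex ordering 0 < 1 < 2 < 3 < 4 < 5 < 6 < 7 < 8 < 9 < 10. The simplices of K, each written with vertices in increasing order, are:

  0-simplices (11): [0], [1], [2], [3], [4], [5], [6], [7], [8], [9], [10]
  1-simplices (27): (27 of them)
  2-simplices (18): (18 of them)

giving chain groups C_0 ≅ Z^11, C_1 ≅ Z^27, C_2 ≅ Z^18.

∂_1: C_1 → C_0 sends each edge [p,q] (with p < q) to q − p. For instance
  ∂[1,3] = [3] − [1].
The 11×27 boundary matrix has rank 9 and Smith normal form diag(1,1,1,1,1,1,1,1,1).

∂_2: C_2 → C_1 sends each 2-simplex [p,q,r] to [q,r] − [p,r] + [p,q]. For instance
  ∂[1,3,4] = [3,4] − [1,4] + [1,3],
  ∂[1,3,6] = [3,6] − [1,6] + [1,3].
This gives a 27×18 integer matrix of rank 16; reducing to Smith normal form yields diagonal entries (1,1,1,1,1,1,1,1,1,1,1,1,1,1,1,1).

Now H_k = ker ∂_k / im ∂_{k+1}, so:

  H_0: rank C_0 − rank ∂_1 = 11 − 9 = 2, and the invariant factors of ∂_1 are all 1, so H_0 ≅ Z^2.
  H_1: rank ker ∂_1 − rank ∂_2 = (27 − 9) − 16 = 2, and the invariant factors of ∂_2 are all 1, so H_1 ≅ Z^2.
  H_2: rank ker ∂_2 − rank ∂_3 = (18 − 16) − 0 = 2, and there is no ∂_3, so H_2 ≅ Z^2.

Hence the Betti numbers are b_0 = 2, b_1 = 2, b_2 = 2.

b_0 = 2, b_1 = 2, b_2 = 2.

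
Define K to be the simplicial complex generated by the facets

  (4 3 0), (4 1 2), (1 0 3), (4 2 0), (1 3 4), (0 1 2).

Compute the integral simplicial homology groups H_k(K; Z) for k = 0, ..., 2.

We work with the vertex ordering 0 < 1 < 2 < 3 < 4. The simplices of K, each written with vertices in increasing order, are:

  0-simplices (5): [0], [1], [2], [3], [4]
  1-simplices (9): [0,1], [0,2], [0,3], [0,4], [1,2], [1,3], [1,4], [2,4], [3,4]
  2-simplices (6): [0,1,2], [0,1,3], [0,2,4], [0,3,4], [1,2,4], [1,3,4]

giving chain groups C_0 ≅ Z^5, C_1 ≅ Z^9, C_2 ≅ Z^6.

The boundary map ∂_1: C_1 → C_0 maps an edge to its endpoints' difference, ∂[p,q] = q − p.
This gives a 5×9 integer matrix of rank 4; reducing to Smith normal form yields diagonal entries (1,1,1,1).

Boundary ∂_2: C_2 → C_1 sends each 2-simplex [p,q,r] to [q,r] − [p,r] + [p,q]. For instance
  ∂[1,3,4] = [3,4] − [1,4] + [1,3],
  ∂[0,1,3] = [1,3] − [0,3] + [0,1].
The 9×6 boundary matrix has rank 5 and Smith normal form diag(1,1,1,1,1).

Now H_k = ker ∂_k / im ∂_{k+1}, so:

  H_0: rank C_0 − rank ∂_1 = 5 − 4 = 1, and the invariant factors of ∂_1 are all 1, so H_0 = Z.
  H_1: rank ker ∂_1 − rank ∂_2 = (9 − 4) − 5 = 0, and the invariant factors of ∂_2 are all 1, so H_1 = 0.
  H_2: rank ker ∂_2 − rank ∂_3 = (6 − 5) − 0 = 1, and there is no ∂_3, so H_2 = Z.

H_0 ≅ Z,  H_1 = 0,  H_2 ≅ Z.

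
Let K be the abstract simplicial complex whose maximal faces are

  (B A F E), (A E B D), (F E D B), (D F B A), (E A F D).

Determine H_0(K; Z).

Order the vertices as A < B < D < E < F. Listing each simplex with vertices in this order, K has dimension 3 with simplices:

  0-simplices (5): A, B, D, E, F
  1-simplices (10): AB, AD, AE, AF, BD, BE, BF, DE, DF, EF
  2-simplices (10): ABD, ABE, ABF, ADE, ADF, AEF, BDE, BDF, BEF, DEF
  3-simplices (5): ABDE, ABDF, ABEF, ADEF, BDEF

Hence C_0 ≅ Z^5, C_1 ≅ Z^10, C_2 ≅ Z^10, C_3 ≅ Z^5.

Boundary ∂_1: C_1 → C_0 is given by ∂[p,q] = [q] − [p]. For instance
  ∂DE = E − D.
As a 5×10 matrix over Z this has rank 4, with invariant factors (1,1,1,1).

The boundary map ∂_2: C_2 → C_1 maps a triangle to the signed sum of its edges. For instance
  ∂BDF = DF − BF + BD,
  ∂AEF = EF − AF + AE.
This gives a 10×10 integer matrix of rank 6; reducing to Smith normal form yields diagonal entries (1,1,1,1,1,1).

∂_3: C_3 → C_2 sends each 3-simplex σ to the alternating sum Σ_i (−1)^i (σ with its i-th vertex removed). For instance
  ∂ABDF = BDF − ADF + ABF − ABD,
  ∂ABEF = BEF − AEF + ABF − ABE.
The resulting 10×5 matrix has rank 4, and its Smith normal form has invariant factors (1,1,1,1).

Computing H_k = (kernel of ∂_k) / (image of ∂_{k+1}):

  H_0: rank C_0 − rank ∂_1 = 5 − 4 = 1, and the invariant factors of ∂_1 are all 1, so H_0 ≅ Z.

H_0 ≅ Z.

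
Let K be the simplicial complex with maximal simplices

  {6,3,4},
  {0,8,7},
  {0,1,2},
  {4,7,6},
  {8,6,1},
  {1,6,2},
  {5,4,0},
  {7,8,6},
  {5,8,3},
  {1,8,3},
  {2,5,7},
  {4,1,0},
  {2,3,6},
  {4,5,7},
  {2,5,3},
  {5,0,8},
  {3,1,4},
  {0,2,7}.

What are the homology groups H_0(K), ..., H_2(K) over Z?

H_0 = Z,  H_1 = Z ⊕ Z/2,  H_2 = 0.

Order the vertices as 0 < 1 < 2 < 3 < 4 < 5 < 6 < 7 < 8. Listing each simplex with vertices in this order, K has dimension 2 with simplices:

  0-simplices (9): [0], [1], [2], [3], [4], [5], [6], [7], [8]
  1-simplices (27): (27 of them)
  2-simplices (18): [0,1,2], [0,1,4], [0,2,7], [0,4,5], [0,5,8], [0,7,8], [1,2,6], [1,3,4], [1,3,8], [1,6,8], [2,3,5], [2,3,6], [2,5,7], [3,4,6], [3,5,8], [4,5,7], [4,6,7], [6,7,8]

Hence C_0 ≅ Z^9, C_1 ≅ Z^27, C_2 ≅ Z^18.

The boundary map ∂_1: C_1 → C_0 is given by ∂[p,q] = [q] − [p]. For instance
  ∂[3,4] = [4] − [3].
This gives a 9×27 integer matrix of rank 8; reducing to Smith normal form yields diagonal entries (1,1,1,1,1,1,1,1).

The boundary map ∂_2: C_2 → C_1 maps a triangle to the signed sum of its edges. For instance
  ∂[0,5,8] = [5,8] − [0,8] + [0,5],
  ∂[0,4,5] = [4,5] − [0,5] + [0,4].
The resulting 27×18 matrix has rank 18, and its Smith normal form has invariant factors (1,1,1,1,1,1,1,1,1,1,1,1,1,1,1,1,1,2).

Computing H_k = (kernel of ∂_k) / (image of ∂_{k+1}):

  H_0: rank C_0 − rank ∂_1 = 9 − 8 = 1, and the invariant factors of ∂_1 are all 1, so H_0 = Z.
  H_1: rank ker ∂_1 − rank ∂_2 = (27 − 8) − 18 = 1, and ∂_2 has invariant factor 2 > 1, so H_1 = Z ⊕ Z/2.
  H_2: rank ker ∂_2 − rank ∂_3 = (18 − 18) − 0 = 0, and there is no ∂_3, so H_2 = 0.

As a check, the Euler characteristic is 9 − 27 + 18 = 0, which agrees with 1 − 1 + 0 = 0.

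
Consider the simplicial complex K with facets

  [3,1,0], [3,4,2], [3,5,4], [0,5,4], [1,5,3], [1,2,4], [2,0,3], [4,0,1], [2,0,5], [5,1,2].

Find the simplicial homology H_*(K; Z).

H_0 ≅ Z,  H_1 ≅ Z/2Z,  H_2 = 0.

K has 6 vertices, 15 edges, 10 triangles.
rank ∂_0 = 0, rank ∂_1 = 5 ⇒ b_0 = 6 − 0 − 5 = 1; all invariant factors of ∂_1 are 1 so no torsion. So H_0 = Z.
rank ∂_1 = 5, rank ∂_2 = 10 ⇒ b_1 = 15 − 5 − 10 = 0; ∂_2 has invariant factor(s) [2] giving torsion. So H_1 = Z/2Z.
rank ∂_2 = 10, rank ∂_3 = 0 ⇒ b_2 = 10 − 10 − 0 = 0. So H_2 = 0.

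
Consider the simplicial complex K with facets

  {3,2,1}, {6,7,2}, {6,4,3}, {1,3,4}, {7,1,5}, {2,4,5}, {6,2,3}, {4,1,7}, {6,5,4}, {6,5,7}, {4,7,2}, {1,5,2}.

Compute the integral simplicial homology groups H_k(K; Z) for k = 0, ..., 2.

H_0 = Z,  H_1 = Z_2,  H_2 = 0.

We work with the vertex ordering 1 < 2 < 3 < 4 < 5 < 6 < 7. The simplices of K, each written with vertices in increasing order, are:

  0-simplices (7): [1], [2], [3], [4], [5], [6], [7]
  1-simplices (18): [1,2], [1,3], [1,4], [1,5], [1,7], [2,3], [2,4], [2,5], [2,6], [2,7], [3,4], [3,6], [4,5], [4,6], [4,7], [5,6], [5,7], [6,7]
  2-simplices (12): [1,2,3], [1,2,5], [1,3,4], [1,4,7], [1,5,7], [2,3,6], [2,4,5], [2,4,7], [2,6,7], [3,4,6], [4,5,6], [5,6,7]

Hence C_0 ≅ Z^7, C_1 ≅ Z^18, C_2 ≅ Z^12.

Boundary ∂_1: C_1 → C_0 maps an edge to its endpoints' difference, ∂[p,q] = q − p. For instance
  ∂[1,4] = [4] − [1].
This gives a 7×18 integer matrix of rank 6; reducing to Smith normal form yields diagonal entries (1,1,1,1,1,1).

Boundary ∂_2: C_2 → C_1 sends each 2-simplex [p,q,r] to [q,r] − [p,r] + [p,q]. For instance
  ∂[1,2,3] = [2,3] − [1,3] + [1,2],
  ∂[2,4,5] = [4,5] − [2,5] + [2,4].
The resulting 18×12 matrix has rank 12, and its Smith normal form has invariant factors (1,1,1,1,1,1,1,1,1,1,1,2).

Reading off H_k = ker ∂_k / im ∂_{k+1}:

  H_0: rank C_0 − rank ∂_1 = 7 − 6 = 1, and the invariant factors of ∂_1 are all 1, so H_0 ≅ Z.
  H_1: rank ker ∂_1 − rank ∂_2 = (18 − 6) − 12 = 0, and ∂_2 has invariant factor 2 > 1, so H_1 ≅ Z_2.
  H_2: rank ker ∂_2 − rank ∂_3 = (12 − 12) − 0 = 0, and there is no ∂_3, so H_2 ≅ 0.

As a check, the Euler characteristic is 7 − 18 + 12 = 1, which agrees with 1 − 0 + 0 = 1.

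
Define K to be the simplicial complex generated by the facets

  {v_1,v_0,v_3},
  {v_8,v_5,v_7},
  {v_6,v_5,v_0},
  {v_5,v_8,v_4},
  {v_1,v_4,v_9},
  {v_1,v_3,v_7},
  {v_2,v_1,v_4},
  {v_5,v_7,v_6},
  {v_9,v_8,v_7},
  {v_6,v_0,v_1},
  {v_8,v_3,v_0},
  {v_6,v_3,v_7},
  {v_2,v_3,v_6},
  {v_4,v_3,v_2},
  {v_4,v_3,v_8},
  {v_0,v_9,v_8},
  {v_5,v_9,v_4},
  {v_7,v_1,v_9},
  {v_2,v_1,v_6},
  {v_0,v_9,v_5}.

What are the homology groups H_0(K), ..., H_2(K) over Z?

H_0 = Z,  H_1 = Z ⊕ Z/2,  H_2 = 0.

K has 10 vertices, 30 edges, 20 triangles.
rank ∂_0 = 0, rank ∂_1 = 9 ⇒ b_0 = 10 − 0 − 9 = 1; all invariant factors of ∂_1 are 1 so no torsion. So H_0 ≅ Z.
rank ∂_1 = 9, rank ∂_2 = 20 ⇒ b_1 = 30 − 9 − 20 = 1; ∂_2 has invariant factor(s) [2] giving torsion. So H_1 ≅ Z ⊕ Z/2.
rank ∂_2 = 20, rank ∂_3 = 0 ⇒ b_2 = 20 − 20 − 0 = 0. So H_2 ≅ 0.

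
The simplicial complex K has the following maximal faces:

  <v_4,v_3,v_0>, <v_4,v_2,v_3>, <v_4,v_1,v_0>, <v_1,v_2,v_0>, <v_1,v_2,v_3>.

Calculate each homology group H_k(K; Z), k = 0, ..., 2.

K has 5 vertices, 10 edges, 5 triangles.
rank ∂_0 = 0, rank ∂_1 = 4 ⇒ b_0 = 5 − 0 − 4 = 1; all invariant factors of ∂_1 are 1 so no torsion. So H_0 = Z.
rank ∂_1 = 4, rank ∂_2 = 5 ⇒ b_1 = 10 − 4 − 5 = 1; all invariant factors of ∂_2 are 1 so no torsion. So H_1 = Z.
rank ∂_2 = 5, rank ∂_3 = 0 ⇒ b_2 = 5 − 5 − 0 = 0. So H_2 = 0.

H_0 = Z,  H_1 = Z,  H_2 = 0.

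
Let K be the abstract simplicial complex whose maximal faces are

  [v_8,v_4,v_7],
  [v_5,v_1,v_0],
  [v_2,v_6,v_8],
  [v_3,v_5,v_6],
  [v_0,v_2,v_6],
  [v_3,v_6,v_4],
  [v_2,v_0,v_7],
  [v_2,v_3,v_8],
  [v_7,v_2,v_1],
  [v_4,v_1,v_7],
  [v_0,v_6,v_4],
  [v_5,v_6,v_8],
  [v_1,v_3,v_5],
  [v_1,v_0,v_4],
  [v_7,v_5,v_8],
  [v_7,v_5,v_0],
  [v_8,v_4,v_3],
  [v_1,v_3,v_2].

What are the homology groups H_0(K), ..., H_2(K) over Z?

K has 9 vertices, 27 edges, 18 triangles.
rank ∂_0 = 0, rank ∂_1 = 8 ⇒ b_0 = 9 − 0 − 8 = 1; all invariant factors of ∂_1 are 1 so no torsion. So H_0 = Z.
rank ∂_1 = 8, rank ∂_2 = 18 ⇒ b_1 = 27 − 8 − 18 = 1; ∂_2 has invariant factor(s) [2] giving torsion. So H_1 = Z ⊕ Z/2Z.
rank ∂_2 = 18, rank ∂_3 = 0 ⇒ b_2 = 18 − 18 − 0 = 0. So H_2 = 0.

H_0 = Z,  H_1 = Z ⊕ Z/2Z,  H_2 = 0.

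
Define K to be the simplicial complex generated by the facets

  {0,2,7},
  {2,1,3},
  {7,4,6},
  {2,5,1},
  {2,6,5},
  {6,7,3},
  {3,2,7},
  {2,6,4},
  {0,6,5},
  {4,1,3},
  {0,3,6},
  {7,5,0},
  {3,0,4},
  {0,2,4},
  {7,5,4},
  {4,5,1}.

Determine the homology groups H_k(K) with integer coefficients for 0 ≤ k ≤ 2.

H_0 = Z,  H_1 = Z^2,  H_2 = Z.

Fix the vertex order 0 < 1 < 2 < 3 < 4 < 5 < 6 < 7 and write every simplex with vertices in increasing order. Then dim K = 2 and the simplices of K are:

  0-simplices (8): [0], [1], [2], [3], [4], [5], [6], [7]
  1-simplices (24): (24 of them)
  2-simplices (16): [0,2,4], [0,2,7], [0,3,4], [0,3,6], [0,5,6], [0,5,7], [1,2,3], [1,2,5], [1,3,4], [1,4,5], [2,3,7], [2,4,6], [2,5,6], [3,6,7], [4,5,7], [4,6,7]

Hence C_0 ≅ Z^8, C_1 ≅ Z^24, C_2 ≅ Z^16.

The boundary map ∂_1: C_1 → C_0 maps an edge to its endpoints' difference, ∂[p,q] = q − p.
This gives a 8×24 integer matrix of rank 7; reducing to Smith normal form yields diagonal entries (1,1,1,1,1,1,1).

The boundary map ∂_2: C_2 → C_1 acts by ∂[p,q,r] = [q,r] − [p,r] + [p,q]. For instance
  ∂[1,2,3] = [2,3] − [1,3] + [1,2],
  ∂[0,2,4] = [2,4] − [0,4] + [0,2].
The 24×16 boundary matrix has rank 15 and Smith normal form diag(1,1,1,1,1,1,1,1,1,1,1,1,1,1,1).

Reading off H_k = ker ∂_k / im ∂_{k+1}:

  H_0: rank C_0 − rank ∂_1 = 8 − 7 = 1, and the invariant factors of ∂_1 are all 1, so H_0 ≅ Z.
  H_1: rank ker ∂_1 − rank ∂_2 = (24 − 7) − 15 = 2, and the invariant factors of ∂_2 are all 1, so H_1 ≅ Z^2.
  H_2: rank ker ∂_2 − rank ∂_3 = (16 − 15) − 0 = 1, and there is no ∂_3, so H_2 ≅ Z.

As a check, the Euler characteristic is 8 − 24 + 16 = 0, which agrees with 1 − 2 + 1 = 0.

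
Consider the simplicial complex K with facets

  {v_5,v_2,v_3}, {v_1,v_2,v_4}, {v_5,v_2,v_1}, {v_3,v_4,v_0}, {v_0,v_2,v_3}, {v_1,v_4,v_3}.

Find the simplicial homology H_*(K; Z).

Fix the vertex order v_0 < v_1 < v_2 < v_3 < v_4 < v_5 and write every simplex with vertices in increasing order. Then dim K = 2 and the simplices of K are:

  0-simplices (6): [v_0], [v_1], [v_2], [v_3], [v_4], [v_5]
  1-simplices (12): [v_0,v_2], [v_0,v_3], [v_0,v_4], [v_1,v_2], [v_1,v_3], [v_1,v_4], [v_1,v_5], [v_2,v_3], [v_2,v_4], [v_2,v_5], [v_3,v_4], [v_3,v_5]
  2-simplices (6): [v_0,v_2,v_3], [v_0,v_3,v_4], [v_1,v_2,v_4], [v_1,v_2,v_5], [v_1,v_3,v_4], [v_2,v_3,v_5]

so the chain groups are C_0 ≅ Z^6, C_1 ≅ Z^12, C_2 ≅ Z^6.

Boundary ∂_1: C_1 → C_0 is given by ∂[p,q] = [q] − [p]. For instance
  ∂[v_2,v_3] = [v_3] − [v_2].
The 6×12 boundary matrix has rank 5 and Smith normal form diag(1,1,1,1,1).

∂_2: C_2 → C_1 maps a triangle to the signed sum of its edges. For instance
  ∂[v_0,v_2,v_3] = [v_2,v_3] − [v_0,v_3] + [v_0,v_2],
  ∂[v_2,v_3,v_5] = [v_3,v_5] − [v_2,v_5] + [v_2,v_3].
As a 12×6 matrix over Z this has rank 6, with invariant factors (1,1,1,1,1,1).

Reading off H_k = ker ∂_k / im ∂_{k+1}:

  H_0: rank C_0 − rank ∂_1 = 6 − 5 = 1, and the invariant factors of ∂_1 are all 1, so H_0 ≅ Z.
  H_1: rank ker ∂_1 − rank ∂_2 = (12 − 5) − 6 = 1, and the invariant factors of ∂_2 are all 1, so H_1 ≅ Z.
  H_2: rank ker ∂_2 − rank ∂_3 = (6 − 6) − 0 = 0, and there is no ∂_3, so H_2 ≅ 0.

As a check, the Euler characteristic is 6 − 12 + 6 = 0, which agrees with 1 − 1 + 0 = 0.

H_0 = Z,  H_1 = Z,  H_2 = 0.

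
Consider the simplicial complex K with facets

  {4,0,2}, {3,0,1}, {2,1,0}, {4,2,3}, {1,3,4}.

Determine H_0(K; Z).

We work with the vertex ordering 0 < 1 < 2 < 3 < 4. The simplices of K, each written with vertices in increasing order, are:

  0-simplices (5): [0], [1], [2], [3], [4]
  1-simplices (10): [0,1], [0,2], [0,3], [0,4], [1,2], [1,3], [1,4], [2,3], [2,4], [3,4]
  2-simplices (5): [0,1,2], [0,1,3], [0,2,4], [1,3,4], [2,3,4]

Hence C_0 ≅ Z^5, C_1 ≅ Z^10, C_2 ≅ Z^5.

∂_1: C_1 → C_0 sends each edge [p,q] (with p < q) to q − p.
This gives a 5×10 integer matrix of rank 4; reducing to Smith normal form yields diagonal entries (1,1,1,1).

∂_2: C_2 → C_1 sends each 2-simplex [p,q,r] to [q,r] − [p,r] + [p,q]. For instance
  ∂[0,1,3] = [1,3] − [0,3] + [0,1],
  ∂[1,3,4] = [3,4] − [1,4] + [1,3].
This gives a 10×5 integer matrix of rank 5; reducing to Smith normal form yields diagonal entries (1,1,1,1,1).

Now H_k = ker ∂_k / im ∂_{k+1}, so:

  H_0: rank C_0 − rank ∂_1 = 5 − 4 = 1, and the invariant factors of ∂_1 are all 1, so H_0 = Z.

(K is a triangulation of the Möbius band.)

H_0 ≅ Z.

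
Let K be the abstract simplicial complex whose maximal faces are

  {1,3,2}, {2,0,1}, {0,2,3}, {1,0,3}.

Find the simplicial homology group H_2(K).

Take the total order 0 < 1 < 2 < 3 on the vertex set. Then K (dimension 2) consists of the simplices:

  0-simplices (4): [0], [1], [2], [3]
  1-simplices (6): [0,1], [0,2], [0,3], [1,2], [1,3], [2,3]
  2-simplices (4): [0,1,2], [0,1,3], [0,2,3], [1,2,3]

Hence C_0 ≅ Z^4, C_1 ≅ Z^6, C_2 ≅ Z^4.

∂_1: C_1 → C_0 maps an edge to its endpoints' difference, ∂[p,q] = q − p. For instance
  ∂[2,3] = [3] − [2].
The resulting 4×6 matrix has rank 3, and its Smith normal form has invariant factors (1,1,1).

The boundary map ∂_2: C_2 → C_1 maps a triangle to the signed sum of its edges. For instance
  ∂[1,2,3] = [2,3] − [1,3] + [1,2],
  ∂[0,2,3] = [2,3] − [0,3] + [0,2].
The 6×4 boundary matrix has rank 3 and Smith normal form diag(1,1,1).

Reading off H_k = ker ∂_k / im ∂_{k+1}:

  H_2: rank ker ∂_2 − rank ∂_3 = (4 − 3) − 0 = 1, and there is no ∂_3, so H_2 = Z.

(K is a triangulation of the 2-sphere S^2.)

H_2 ≅ Z.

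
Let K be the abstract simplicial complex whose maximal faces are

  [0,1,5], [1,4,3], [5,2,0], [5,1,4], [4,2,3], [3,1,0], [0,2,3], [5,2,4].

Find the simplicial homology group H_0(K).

Order the vertices as 0 < 1 < 2 < 3 < 4 < 5. Listing each simplex with vertices in this order, K has dimension 2 with simplices:

  0-simplices (6): [0], [1], [2], [3], [4], [5]
  1-simplices (12): [0,1], [0,2], [0,3], [0,5], [1,3], [1,4], [1,5], [2,3], [2,4], [2,5], [3,4], [4,5]
  2-simplices (8): [0,1,3], [0,1,5], [0,2,3], [0,2,5], [1,3,4], [1,4,5], [2,3,4], [2,4,5]

Hence C_0 ≅ Z^6, C_1 ≅ Z^12, C_2 ≅ Z^8.

Boundary ∂_1: C_1 → C_0 maps an edge to its endpoints' difference, ∂[p,q] = q − p. For instance
  ∂[2,4] = [4] − [2].
As a 6×12 matrix over Z this has rank 5, with invariant factors (1,1,1,1,1).

Boundary ∂_2: C_2 → C_1 maps a triangle to the signed sum of its edges. For instance
  ∂[1,3,4] = [3,4] − [1,4] + [1,3],
  ∂[2,3,4] = [3,4] − [2,4] + [2,3].
As a 12×8 matrix over Z this has rank 7, with invariant factors (1,1,1,1,1,1,1).

From H_k ≅ ker(∂_k) / im(∂_{k+1}) we obtain:

  H_0: rank C_0 − rank ∂_1 = 6 − 5 = 1, and the invariant factors of ∂_1 are all 1, so H_0 = Z.

(K is a triangulation of the 2-sphere S^2.)

H_0 ≅ Z.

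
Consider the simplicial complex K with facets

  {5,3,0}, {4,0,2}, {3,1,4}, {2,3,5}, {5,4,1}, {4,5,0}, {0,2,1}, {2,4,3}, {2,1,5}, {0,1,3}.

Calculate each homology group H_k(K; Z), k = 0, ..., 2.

H_0 = Z,  H_1 = Z_2,  H_2 = 0.

Fix the vertex order 0 < 1 < 2 < 3 < 4 < 5 and write every simplex with vertices in increasing order. Then dim K = 2 and the simplices of K are:

  0-simplices (6): [0], [1], [2], [3], [4], [5]
  1-simplices (15): [0,1], [0,2], [0,3], [0,4], [0,5], [1,2], [1,3], [1,4], [1,5], [2,3], [2,4], [2,5], [3,4], [3,5], [4,5]
  2-simplices (10): [0,1,2], [0,1,3], [0,2,4], [0,3,5], [0,4,5], [1,2,5], [1,3,4], [1,4,5], [2,3,4], [2,3,5]

giving chain groups C_0 ≅ Z^6, C_1 ≅ Z^15, C_2 ≅ Z^10.

Boundary ∂_1: C_1 → C_0 maps an edge to its endpoints' difference, ∂[p,q] = q − p.
The resulting 6×15 matrix has rank 5, and its Smith normal form has invariant factors (1,1,1,1,1).

Boundary ∂_2: C_2 → C_1 maps a triangle to the signed sum of its edges. For instance
  ∂[0,3,5] = [3,5] − [0,5] + [0,3],
  ∂[0,4,5] = [4,5] − [0,5] + [0,4].
This gives a 15×10 integer matrix of rank 10; reducing to Smith normal form yields diagonal entries (1,1,1,1,1,1,1,1,1,2).

Reading off H_k = ker ∂_k / im ∂_{k+1}:

  H_0: rank C_0 − rank ∂_1 = 6 − 5 = 1, and the invariant factors of ∂_1 are all 1, so H_0 ≅ Z.
  H_1: rank ker ∂_1 − rank ∂_2 = (15 − 5) − 10 = 0, and ∂_2 has invariant factor 2 > 1, so H_1 ≅ Z_2.
  H_2: rank ker ∂_2 − rank ∂_3 = (10 − 10) − 0 = 0, and there is no ∂_3, so H_2 ≅ 0.

As a check, the Euler characteristic is 6 − 15 + 10 = 1, which agrees with 1 − 0 + 0 = 1.
(K is a triangulation of the real projective plane RP^2.)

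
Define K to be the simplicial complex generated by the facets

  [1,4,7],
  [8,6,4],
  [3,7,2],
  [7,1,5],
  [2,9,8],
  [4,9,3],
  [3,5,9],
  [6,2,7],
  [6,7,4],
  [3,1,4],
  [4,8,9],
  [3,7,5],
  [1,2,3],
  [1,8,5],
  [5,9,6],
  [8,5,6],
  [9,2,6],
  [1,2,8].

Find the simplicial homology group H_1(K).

H_1 ≅ Z ⊕ Z/2.

We work with the vertex ordering 1 < 2 < 3 < 4 < 5 < 6 < 7 < 8 < 9. The simplices of K, each written with vertices in increasing order, are:

  0-simplices (9): [1], [2], [3], [4], [5], [6], [7], [8], [9]
  1-simplices (27): (27 of them)
  2-simplices (18): [1,2,3], [1,2,8], [1,3,4], [1,4,7], [1,5,7], [1,5,8], [2,3,7], [2,6,7], [2,6,9], [2,8,9], [3,4,9], [3,5,7], [3,5,9], [4,6,7], [4,6,8], [4,8,9], [5,6,8], [5,6,9]

giving chain groups C_0 ≅ Z^9, C_1 ≅ Z^27, C_2 ≅ Z^18.

Boundary ∂_1: C_1 → C_0 maps an edge to its endpoints' difference, ∂[p,q] = q − p.
The 9×27 boundary matrix has rank 8 and Smith normal form diag(1,1,1,1,1,1,1,1).

∂_2: C_2 → C_1 sends each 2-simplex [p,q,r] to [q,r] − [p,r] + [p,q]. For instance
  ∂[5,6,8] = [6,8] − [5,8] + [5,6],
  ∂[2,8,9] = [8,9] − [2,9] + [2,8].
The 27×18 boundary matrix has rank 18 and Smith normal form diag(1,1,1,1,1,1,1,1,1,1,1,1,1,1,1,1,1,2).

Reading off H_k = ker ∂_k / im ∂_{k+1}:

  H_1: rank ker ∂_1 − rank ∂_2 = (27 − 8) − 18 = 1, and ∂_2 has invariant factor 2 > 1, so H_1 = Z ⊕ Z/2.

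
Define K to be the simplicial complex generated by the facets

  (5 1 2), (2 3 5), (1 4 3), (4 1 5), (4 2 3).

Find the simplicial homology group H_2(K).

We work with the vertex ordering 1 < 2 < 3 < 4 < 5. The simplices of K, each written with vertices in increasing order, are:

  0-simplices (5): [1], [2], [3], [4], [5]
  1-simplices (10): [1,2], [1,3], [1,4], [1,5], [2,3], [2,4], [2,5], [3,4], [3,5], [4,5]
  2-simplices (5): [1,2,5], [1,3,4], [1,4,5], [2,3,4], [2,3,5]

so the chain groups are C_0 ≅ Z^5, C_1 ≅ Z^10, C_2 ≅ Z^5.

∂_1: C_1 → C_0 is given by ∂[p,q] = [q] − [p]. For instance
  ∂[1,2] = [2] − [1].
The resulting 5×10 matrix has rank 4, and its Smith normal form has invariant factors (1,1,1,1).

The boundary map ∂_2: C_2 → C_1 sends each 2-simplex [p,q,r] to [q,r] − [p,r] + [p,q]. For instance
  ∂[1,4,5] = [4,5] − [1,5] + [1,4],
  ∂[2,3,4] = [3,4] − [2,4] + [2,3].
The resulting 10×5 matrix has rank 5, and its Smith normal form has invariant factors (1,1,1,1,1).

Computing H_k = (kernel of ∂_k) / (image of ∂_{k+1}):

  H_2: rank ker ∂_2 − rank ∂_3 = (5 − 5) − 0 = 0, and there is no ∂_3, so H_2 = 0.

(K is a triangulation of the Möbius band.)

H_2 ≅ 0.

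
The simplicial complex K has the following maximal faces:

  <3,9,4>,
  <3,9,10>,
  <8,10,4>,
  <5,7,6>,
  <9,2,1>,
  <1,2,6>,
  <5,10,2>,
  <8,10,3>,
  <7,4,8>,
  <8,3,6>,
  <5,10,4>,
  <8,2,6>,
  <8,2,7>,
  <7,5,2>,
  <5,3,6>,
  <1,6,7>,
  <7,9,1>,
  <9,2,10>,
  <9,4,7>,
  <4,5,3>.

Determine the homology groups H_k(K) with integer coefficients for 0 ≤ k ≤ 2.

H_0 ≅ Z,  H_1 ≅ Z × Z/2,  H_2 = 0.

Take the total order 1 < 2 < 3 < 4 < 5 < 6 < 7 < 8 < 9 < 10 on the vertex set. Then K (dimension 2) consists of the simplices:

  0-simplices (10): [1], [2], [3], [4], [5], [6], [7], [8], [9], [10]
  1-simplices (30): (30 of them)
  2-simplices (20): (20 of them)

so the chain groups are C_0 ≅ Z^10, C_1 ≅ Z^30, C_2 ≅ Z^20.

The boundary map ∂_1: C_1 → C_0 is given by ∂[p,q] = [q] − [p].
The resulting 10×30 matrix has rank 9, and its Smith normal form has invariant factors (1,1,1,1,1,1,1,1,1).

Boundary ∂_2: C_2 → C_1 maps a triangle to the signed sum of its edges. For instance
  ∂[2,7,8] = [7,8] − [2,8] + [2,7],
  ∂[3,4,5] = [4,5] − [3,5] + [3,4].
The resulting 30×20 matrix has rank 20, and its Smith normal form has invariant factors (1,1,1,1,1,1,1,1,1,1,1,1,1,1,1,1,1,1,1,2).

Reading off H_k = ker ∂_k / im ∂_{k+1}:

  H_0: rank C_0 − rank ∂_1 = 10 − 9 = 1, and the invariant factors of ∂_1 are all 1, so H_0 = Z.
  H_1: rank ker ∂_1 − rank ∂_2 = (30 − 9) − 20 = 1, and ∂_2 has invariant factor 2 > 1, so H_1 = Z × Z/2.
  H_2: rank ker ∂_2 − rank ∂_3 = (20 − 20) − 0 = 0, and there is no ∂_3, so H_2 = 0.

As a check, the Euler characteristic is 10 − 30 + 20 = 0, which agrees with 1 − 1 + 0 = 0.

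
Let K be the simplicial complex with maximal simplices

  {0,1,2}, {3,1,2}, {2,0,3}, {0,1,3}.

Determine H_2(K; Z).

Fix the vertex order 0 < 1 < 2 < 3 and write every simplex with vertices in increasing order. Then dim K = 2 and the simplices of K are:

  0-simplices (4): [0], [1], [2], [3]
  1-simplices (6): [0,1], [0,2], [0,3], [1,2], [1,3], [2,3]
  2-simplices (4): [0,1,2], [0,1,3], [0,2,3], [1,2,3]

Hence C_0 ≅ Z^4, C_1 ≅ Z^6, C_2 ≅ Z^4.

The boundary map ∂_1: C_1 → C_0 is given by ∂[p,q] = [q] − [p].
As a 4×6 matrix over Z this has rank 3, with invariant factors (1,1,1).

The boundary map ∂_2: C_2 → C_1 sends each 2-simplex [p,q,r] to [q,r] − [p,r] + [p,q]. For instance
  ∂[0,1,2] = [1,2] − [0,2] + [0,1],
  ∂[1,2,3] = [2,3] − [1,3] + [1,2].
This gives a 6×4 integer matrix of rank 3; reducing to Smith normal form yields diagonal entries (1,1,1).

Computing H_k = (kernel of ∂_k) / (image of ∂_{k+1}):

  H_2: rank ker ∂_2 − rank ∂_3 = (4 − 3) − 0 = 1, and there is no ∂_3, so H_2 = Z.

H_2 = Z.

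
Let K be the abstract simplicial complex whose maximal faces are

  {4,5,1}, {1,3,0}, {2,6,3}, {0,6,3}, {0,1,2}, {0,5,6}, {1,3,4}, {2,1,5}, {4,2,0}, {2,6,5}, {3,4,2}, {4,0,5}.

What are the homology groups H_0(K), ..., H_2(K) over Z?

H_0 = Z,  H_1 = Z/2,  H_2 = 0.

Order the vertices as 0 < 1 < 2 < 3 < 4 < 5 < 6. Listing each simplex with vertices in this order, K has dimension 2 with simplices:

  0-simplices (7): [0], [1], [2], [3], [4], [5], [6]
  1-simplices (18): [0,1], [0,2], [0,3], [0,4], [0,5], [0,6], [1,2], [1,3], [1,4], [1,5], [2,3], [2,4], [2,5], [2,6], [3,4], [3,6], [4,5], [5,6]
  2-simplices (12): [0,1,2], [0,1,3], [0,2,4], [0,3,6], [0,4,5], [0,5,6], [1,2,5], [1,3,4], [1,4,5], [2,3,4], [2,3,6], [2,5,6]

giving chain groups C_0 ≅ Z^7, C_1 ≅ Z^18, C_2 ≅ Z^12.

The boundary map ∂_1: C_1 → C_0 maps an edge to its endpoints' difference, ∂[p,q] = q − p.
The resulting 7×18 matrix has rank 6, and its Smith normal form has invariant factors (1,1,1,1,1,1).

The boundary map ∂_2: C_2 → C_1 sends each 2-simplex [p,q,r] to [q,r] − [p,r] + [p,q]. For instance
  ∂[1,4,5] = [4,5] − [1,5] + [1,4],
  ∂[2,3,4] = [3,4] − [2,4] + [2,3].
The 18×12 boundary matrix has rank 12 and Smith normal form diag(1,1,1,1,1,1,1,1,1,1,1,2).

Reading off H_k = ker ∂_k / im ∂_{k+1}:

  H_0: rank C_0 − rank ∂_1 = 7 − 6 = 1, and the invariant factors of ∂_1 are all 1, so H_0 ≅ Z.
  H_1: rank ker ∂_1 − rank ∂_2 = (18 − 6) − 12 = 0, and ∂_2 has invariant factor 2 > 1, so H_1 ≅ Z/2.
  H_2: rank ker ∂_2 − rank ∂_3 = (12 − 12) − 0 = 0, and there is no ∂_3, so H_2 ≅ 0.

As a check, the Euler characteristic is 7 − 18 + 12 = 1, which agrees with 1 − 0 + 0 = 1.
(K is a triangulation of the real projective plane RP^2.)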